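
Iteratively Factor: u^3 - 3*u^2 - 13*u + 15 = (u - 1)*(u^2 - 2*u - 15) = (u - 1)*(u + 3)*(u - 5)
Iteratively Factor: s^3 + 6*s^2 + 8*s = (s + 2)*(s^2 + 4*s) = s*(s + 2)*(s + 4)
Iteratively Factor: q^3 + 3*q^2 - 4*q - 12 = (q + 3)*(q^2 - 4) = (q + 2)*(q + 3)*(q - 2)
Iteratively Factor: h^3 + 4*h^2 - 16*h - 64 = (h - 4)*(h^2 + 8*h + 16) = (h - 4)*(h + 4)*(h + 4)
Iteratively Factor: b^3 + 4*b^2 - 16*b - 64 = (b + 4)*(b^2 - 16) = (b + 4)^2*(b - 4)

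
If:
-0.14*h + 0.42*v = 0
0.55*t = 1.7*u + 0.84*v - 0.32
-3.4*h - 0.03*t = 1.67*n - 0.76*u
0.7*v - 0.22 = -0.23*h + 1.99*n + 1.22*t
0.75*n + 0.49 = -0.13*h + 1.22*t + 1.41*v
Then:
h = 0.16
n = -0.21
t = 0.23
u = 0.24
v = 0.05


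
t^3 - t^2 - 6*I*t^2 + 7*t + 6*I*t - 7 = (t - 1)*(t - 7*I)*(t + I)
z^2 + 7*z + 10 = (z + 2)*(z + 5)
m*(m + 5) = m^2 + 5*m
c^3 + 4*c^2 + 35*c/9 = c*(c + 5/3)*(c + 7/3)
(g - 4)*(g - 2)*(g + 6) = g^3 - 28*g + 48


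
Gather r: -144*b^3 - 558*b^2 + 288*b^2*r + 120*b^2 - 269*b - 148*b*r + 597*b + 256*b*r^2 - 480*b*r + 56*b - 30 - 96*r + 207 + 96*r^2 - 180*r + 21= -144*b^3 - 438*b^2 + 384*b + r^2*(256*b + 96) + r*(288*b^2 - 628*b - 276) + 198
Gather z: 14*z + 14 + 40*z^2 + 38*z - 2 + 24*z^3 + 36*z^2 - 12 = 24*z^3 + 76*z^2 + 52*z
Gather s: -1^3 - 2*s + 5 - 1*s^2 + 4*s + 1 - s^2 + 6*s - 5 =-2*s^2 + 8*s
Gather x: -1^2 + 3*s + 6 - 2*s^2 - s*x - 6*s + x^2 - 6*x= -2*s^2 - 3*s + x^2 + x*(-s - 6) + 5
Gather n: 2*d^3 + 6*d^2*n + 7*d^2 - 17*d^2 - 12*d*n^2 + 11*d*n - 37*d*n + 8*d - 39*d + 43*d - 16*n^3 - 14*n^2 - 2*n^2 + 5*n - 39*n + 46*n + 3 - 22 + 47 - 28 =2*d^3 - 10*d^2 + 12*d - 16*n^3 + n^2*(-12*d - 16) + n*(6*d^2 - 26*d + 12)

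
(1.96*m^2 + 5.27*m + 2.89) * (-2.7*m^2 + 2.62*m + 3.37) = -5.292*m^4 - 9.0938*m^3 + 12.6096*m^2 + 25.3317*m + 9.7393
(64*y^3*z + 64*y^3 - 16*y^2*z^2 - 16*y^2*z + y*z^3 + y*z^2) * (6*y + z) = 384*y^4*z + 384*y^4 - 32*y^3*z^2 - 32*y^3*z - 10*y^2*z^3 - 10*y^2*z^2 + y*z^4 + y*z^3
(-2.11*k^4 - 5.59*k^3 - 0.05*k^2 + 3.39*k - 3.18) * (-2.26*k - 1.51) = 4.7686*k^5 + 15.8195*k^4 + 8.5539*k^3 - 7.5859*k^2 + 2.0679*k + 4.8018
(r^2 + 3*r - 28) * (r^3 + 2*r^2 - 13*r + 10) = r^5 + 5*r^4 - 35*r^3 - 85*r^2 + 394*r - 280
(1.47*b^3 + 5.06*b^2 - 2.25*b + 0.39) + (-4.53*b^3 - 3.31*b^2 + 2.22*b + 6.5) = -3.06*b^3 + 1.75*b^2 - 0.0299999999999998*b + 6.89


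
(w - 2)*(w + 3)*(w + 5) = w^3 + 6*w^2 - w - 30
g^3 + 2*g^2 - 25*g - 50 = (g - 5)*(g + 2)*(g + 5)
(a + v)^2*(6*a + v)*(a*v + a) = 6*a^4*v + 6*a^4 + 13*a^3*v^2 + 13*a^3*v + 8*a^2*v^3 + 8*a^2*v^2 + a*v^4 + a*v^3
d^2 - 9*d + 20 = (d - 5)*(d - 4)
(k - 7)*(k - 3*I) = k^2 - 7*k - 3*I*k + 21*I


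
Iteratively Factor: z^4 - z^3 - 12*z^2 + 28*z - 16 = (z - 2)*(z^3 + z^2 - 10*z + 8) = (z - 2)*(z - 1)*(z^2 + 2*z - 8) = (z - 2)*(z - 1)*(z + 4)*(z - 2)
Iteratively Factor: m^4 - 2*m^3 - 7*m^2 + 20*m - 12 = (m + 3)*(m^3 - 5*m^2 + 8*m - 4) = (m - 2)*(m + 3)*(m^2 - 3*m + 2) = (m - 2)^2*(m + 3)*(m - 1)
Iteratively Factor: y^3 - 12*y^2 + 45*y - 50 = (y - 5)*(y^2 - 7*y + 10) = (y - 5)*(y - 2)*(y - 5)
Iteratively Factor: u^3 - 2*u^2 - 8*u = (u)*(u^2 - 2*u - 8) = u*(u - 4)*(u + 2)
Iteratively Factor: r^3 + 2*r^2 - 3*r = (r - 1)*(r^2 + 3*r) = (r - 1)*(r + 3)*(r)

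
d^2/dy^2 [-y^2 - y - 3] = -2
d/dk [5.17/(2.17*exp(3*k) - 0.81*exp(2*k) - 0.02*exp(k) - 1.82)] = (-33.6567*exp(2*k) + 8.3754*exp(k) + 0.1034)*exp(k)/(-2.17*exp(3*k) + 0.81*exp(2*k) + 0.02*exp(k) + 1.82)^2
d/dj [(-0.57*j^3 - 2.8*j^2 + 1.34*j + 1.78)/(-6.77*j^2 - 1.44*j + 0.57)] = (3.8589*j^4 + 1.6416*j^3 + 12.1291*j^2 + 20.9092*j + 3.327)/(45.8329*j^4 + 19.4976*j^3 - 5.6442*j^2 - 1.6416*j + 0.3249)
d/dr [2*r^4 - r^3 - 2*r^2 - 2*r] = 8*r^3 - 3*r^2 - 4*r - 2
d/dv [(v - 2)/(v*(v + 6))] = (-v^2 + 4*v + 12)/(v^2*(v^2 + 12*v + 36))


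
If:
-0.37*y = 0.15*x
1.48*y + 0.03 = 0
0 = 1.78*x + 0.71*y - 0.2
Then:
No Solution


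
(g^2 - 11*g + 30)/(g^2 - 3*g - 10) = (g - 6)/(g + 2)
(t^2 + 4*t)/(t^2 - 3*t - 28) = t/(t - 7)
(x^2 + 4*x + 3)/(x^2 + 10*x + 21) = (x + 1)/(x + 7)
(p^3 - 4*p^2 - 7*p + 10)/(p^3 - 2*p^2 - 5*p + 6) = (p - 5)/(p - 3)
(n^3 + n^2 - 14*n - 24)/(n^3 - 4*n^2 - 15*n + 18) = (n^2 - 2*n - 8)/(n^2 - 7*n + 6)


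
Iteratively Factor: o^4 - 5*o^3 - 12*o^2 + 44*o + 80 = (o + 2)*(o^3 - 7*o^2 + 2*o + 40) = (o - 5)*(o + 2)*(o^2 - 2*o - 8) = (o - 5)*(o + 2)^2*(o - 4)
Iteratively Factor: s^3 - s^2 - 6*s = (s + 2)*(s^2 - 3*s) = s*(s + 2)*(s - 3)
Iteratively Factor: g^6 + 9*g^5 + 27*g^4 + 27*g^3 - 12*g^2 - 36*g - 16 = (g + 2)*(g^5 + 7*g^4 + 13*g^3 + g^2 - 14*g - 8) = (g + 1)*(g + 2)*(g^4 + 6*g^3 + 7*g^2 - 6*g - 8) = (g + 1)*(g + 2)^2*(g^3 + 4*g^2 - g - 4) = (g - 1)*(g + 1)*(g + 2)^2*(g^2 + 5*g + 4) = (g - 1)*(g + 1)*(g + 2)^2*(g + 4)*(g + 1)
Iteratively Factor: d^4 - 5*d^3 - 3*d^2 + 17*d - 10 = (d - 1)*(d^3 - 4*d^2 - 7*d + 10) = (d - 1)*(d + 2)*(d^2 - 6*d + 5) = (d - 5)*(d - 1)*(d + 2)*(d - 1)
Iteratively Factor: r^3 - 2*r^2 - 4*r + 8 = (r + 2)*(r^2 - 4*r + 4) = (r - 2)*(r + 2)*(r - 2)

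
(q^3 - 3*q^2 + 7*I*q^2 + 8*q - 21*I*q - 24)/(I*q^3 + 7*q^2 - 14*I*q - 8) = (-I*q^2 + q*(8 + 3*I) - 24)/(q^2 - 6*I*q - 8)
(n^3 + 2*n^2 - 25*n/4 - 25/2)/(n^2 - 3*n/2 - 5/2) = (n^2 + 9*n/2 + 5)/(n + 1)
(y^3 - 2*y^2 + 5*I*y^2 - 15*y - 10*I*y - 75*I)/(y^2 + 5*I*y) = y - 2 - 15/y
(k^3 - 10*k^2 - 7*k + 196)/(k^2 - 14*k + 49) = k + 4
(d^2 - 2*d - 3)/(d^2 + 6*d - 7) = (d^2 - 2*d - 3)/(d^2 + 6*d - 7)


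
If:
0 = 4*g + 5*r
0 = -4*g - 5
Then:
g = -5/4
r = 1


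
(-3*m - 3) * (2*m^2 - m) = -6*m^3 - 3*m^2 + 3*m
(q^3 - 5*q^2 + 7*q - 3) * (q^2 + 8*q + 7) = q^5 + 3*q^4 - 26*q^3 + 18*q^2 + 25*q - 21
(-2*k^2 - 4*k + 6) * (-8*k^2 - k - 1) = 16*k^4 + 34*k^3 - 42*k^2 - 2*k - 6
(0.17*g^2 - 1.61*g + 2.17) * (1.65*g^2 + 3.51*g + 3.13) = 0.2805*g^4 - 2.0598*g^3 - 1.5385*g^2 + 2.5774*g + 6.7921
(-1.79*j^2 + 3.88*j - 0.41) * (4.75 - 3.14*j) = 5.6206*j^3 - 20.6857*j^2 + 19.7174*j - 1.9475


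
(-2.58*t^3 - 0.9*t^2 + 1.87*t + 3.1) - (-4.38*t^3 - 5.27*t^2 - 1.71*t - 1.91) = 1.8*t^3 + 4.37*t^2 + 3.58*t + 5.01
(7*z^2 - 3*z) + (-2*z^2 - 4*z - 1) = 5*z^2 - 7*z - 1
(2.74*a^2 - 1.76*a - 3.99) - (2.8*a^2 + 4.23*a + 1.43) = -0.0599999999999996*a^2 - 5.99*a - 5.42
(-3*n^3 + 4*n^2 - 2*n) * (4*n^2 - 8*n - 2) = -12*n^5 + 40*n^4 - 34*n^3 + 8*n^2 + 4*n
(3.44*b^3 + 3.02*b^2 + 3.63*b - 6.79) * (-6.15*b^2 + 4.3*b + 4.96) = -21.156*b^5 - 3.781*b^4 + 7.7239*b^3 + 72.3467*b^2 - 11.1922*b - 33.6784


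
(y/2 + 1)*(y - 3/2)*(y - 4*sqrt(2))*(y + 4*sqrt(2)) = y^4/2 + y^3/4 - 35*y^2/2 - 8*y + 48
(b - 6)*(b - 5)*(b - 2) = b^3 - 13*b^2 + 52*b - 60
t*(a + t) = a*t + t^2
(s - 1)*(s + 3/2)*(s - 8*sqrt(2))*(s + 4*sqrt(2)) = s^4 - 4*sqrt(2)*s^3 + s^3/2 - 131*s^2/2 - 2*sqrt(2)*s^2 - 32*s + 6*sqrt(2)*s + 96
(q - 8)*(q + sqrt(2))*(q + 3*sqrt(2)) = q^3 - 8*q^2 + 4*sqrt(2)*q^2 - 32*sqrt(2)*q + 6*q - 48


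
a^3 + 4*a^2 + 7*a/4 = a*(a + 1/2)*(a + 7/2)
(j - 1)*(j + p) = j^2 + j*p - j - p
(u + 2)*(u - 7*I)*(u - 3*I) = u^3 + 2*u^2 - 10*I*u^2 - 21*u - 20*I*u - 42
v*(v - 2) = v^2 - 2*v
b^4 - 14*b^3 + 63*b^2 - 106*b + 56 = (b - 7)*(b - 4)*(b - 2)*(b - 1)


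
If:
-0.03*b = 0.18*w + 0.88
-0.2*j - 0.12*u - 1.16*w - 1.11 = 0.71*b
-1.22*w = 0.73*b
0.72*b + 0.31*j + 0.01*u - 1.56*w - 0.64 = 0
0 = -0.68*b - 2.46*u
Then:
No Solution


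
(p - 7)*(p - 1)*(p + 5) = p^3 - 3*p^2 - 33*p + 35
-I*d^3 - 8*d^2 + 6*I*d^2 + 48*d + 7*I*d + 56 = (d - 7)*(d - 8*I)*(-I*d - I)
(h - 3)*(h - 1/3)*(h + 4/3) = h^3 - 2*h^2 - 31*h/9 + 4/3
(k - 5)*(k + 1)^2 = k^3 - 3*k^2 - 9*k - 5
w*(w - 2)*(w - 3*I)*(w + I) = w^4 - 2*w^3 - 2*I*w^3 + 3*w^2 + 4*I*w^2 - 6*w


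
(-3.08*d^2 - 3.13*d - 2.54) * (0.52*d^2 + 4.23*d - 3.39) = -1.6016*d^4 - 14.656*d^3 - 4.1195*d^2 - 0.133500000000002*d + 8.6106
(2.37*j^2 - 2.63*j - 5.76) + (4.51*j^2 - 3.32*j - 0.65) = 6.88*j^2 - 5.95*j - 6.41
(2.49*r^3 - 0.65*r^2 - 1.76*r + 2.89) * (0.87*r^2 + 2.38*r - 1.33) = 2.1663*r^5 + 5.3607*r^4 - 6.3899*r^3 - 0.81*r^2 + 9.219*r - 3.8437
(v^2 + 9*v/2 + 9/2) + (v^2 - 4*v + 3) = 2*v^2 + v/2 + 15/2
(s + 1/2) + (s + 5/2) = 2*s + 3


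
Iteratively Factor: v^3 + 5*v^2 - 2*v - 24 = (v - 2)*(v^2 + 7*v + 12) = (v - 2)*(v + 4)*(v + 3)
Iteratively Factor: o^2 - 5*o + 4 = (o - 1)*(o - 4)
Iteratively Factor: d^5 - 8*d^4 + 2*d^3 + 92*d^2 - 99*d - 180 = (d + 3)*(d^4 - 11*d^3 + 35*d^2 - 13*d - 60) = (d - 5)*(d + 3)*(d^3 - 6*d^2 + 5*d + 12) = (d - 5)*(d - 3)*(d + 3)*(d^2 - 3*d - 4) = (d - 5)*(d - 3)*(d + 1)*(d + 3)*(d - 4)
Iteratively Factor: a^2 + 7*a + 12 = (a + 3)*(a + 4)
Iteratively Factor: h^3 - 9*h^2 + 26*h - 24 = (h - 3)*(h^2 - 6*h + 8) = (h - 3)*(h - 2)*(h - 4)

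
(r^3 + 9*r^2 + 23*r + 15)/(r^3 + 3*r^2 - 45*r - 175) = (r^2 + 4*r + 3)/(r^2 - 2*r - 35)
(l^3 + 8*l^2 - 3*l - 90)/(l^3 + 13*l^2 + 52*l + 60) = (l - 3)/(l + 2)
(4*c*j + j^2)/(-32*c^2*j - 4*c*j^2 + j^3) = -1/(8*c - j)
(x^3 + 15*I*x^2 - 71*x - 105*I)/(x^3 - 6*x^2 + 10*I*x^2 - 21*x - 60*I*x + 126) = (x + 5*I)/(x - 6)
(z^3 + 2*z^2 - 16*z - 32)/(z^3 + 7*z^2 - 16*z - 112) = (z + 2)/(z + 7)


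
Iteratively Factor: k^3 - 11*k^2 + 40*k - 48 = (k - 4)*(k^2 - 7*k + 12) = (k - 4)^2*(k - 3)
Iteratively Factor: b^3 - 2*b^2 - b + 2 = (b - 2)*(b^2 - 1) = (b - 2)*(b + 1)*(b - 1)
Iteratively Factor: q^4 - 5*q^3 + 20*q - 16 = (q - 4)*(q^3 - q^2 - 4*q + 4) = (q - 4)*(q + 2)*(q^2 - 3*q + 2) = (q - 4)*(q - 2)*(q + 2)*(q - 1)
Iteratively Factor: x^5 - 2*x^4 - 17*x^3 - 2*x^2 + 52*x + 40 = (x - 5)*(x^4 + 3*x^3 - 2*x^2 - 12*x - 8) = (x - 5)*(x - 2)*(x^3 + 5*x^2 + 8*x + 4) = (x - 5)*(x - 2)*(x + 1)*(x^2 + 4*x + 4) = (x - 5)*(x - 2)*(x + 1)*(x + 2)*(x + 2)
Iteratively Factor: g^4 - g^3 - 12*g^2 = (g)*(g^3 - g^2 - 12*g) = g*(g - 4)*(g^2 + 3*g) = g^2*(g - 4)*(g + 3)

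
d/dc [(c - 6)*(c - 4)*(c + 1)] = 3*c^2 - 18*c + 14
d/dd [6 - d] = -1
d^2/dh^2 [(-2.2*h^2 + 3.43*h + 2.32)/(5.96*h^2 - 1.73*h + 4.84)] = (198.310656*h^3 + 875.233152*h^2 - 737.185248*h - 165.592728)/(211.708736*h^6 - 184.357104*h^5 + 569.286684*h^4 - 304.603349*h^3 + 462.306636*h^2 - 121.578864*h + 113.379904)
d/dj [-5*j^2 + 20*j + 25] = 20 - 10*j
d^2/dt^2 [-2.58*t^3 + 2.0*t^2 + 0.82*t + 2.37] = 4.0 - 15.48*t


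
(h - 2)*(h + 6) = h^2 + 4*h - 12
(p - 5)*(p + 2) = p^2 - 3*p - 10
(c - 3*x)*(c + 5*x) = c^2 + 2*c*x - 15*x^2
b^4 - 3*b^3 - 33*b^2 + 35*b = b*(b - 7)*(b - 1)*(b + 5)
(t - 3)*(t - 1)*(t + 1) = t^3 - 3*t^2 - t + 3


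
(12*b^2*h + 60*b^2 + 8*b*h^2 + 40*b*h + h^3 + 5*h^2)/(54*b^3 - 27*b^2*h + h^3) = (2*b*h + 10*b + h^2 + 5*h)/(9*b^2 - 6*b*h + h^2)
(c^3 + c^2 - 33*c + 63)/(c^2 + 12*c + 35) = (c^2 - 6*c + 9)/(c + 5)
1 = 1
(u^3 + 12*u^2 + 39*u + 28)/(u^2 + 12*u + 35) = (u^2 + 5*u + 4)/(u + 5)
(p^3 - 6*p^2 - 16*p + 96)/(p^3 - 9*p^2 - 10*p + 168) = (p - 4)/(p - 7)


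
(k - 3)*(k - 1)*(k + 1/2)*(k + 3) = k^4 - k^3/2 - 19*k^2/2 + 9*k/2 + 9/2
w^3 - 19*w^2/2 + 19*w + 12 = (w - 6)*(w - 4)*(w + 1/2)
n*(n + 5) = n^2 + 5*n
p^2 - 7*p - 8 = (p - 8)*(p + 1)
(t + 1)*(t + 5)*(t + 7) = t^3 + 13*t^2 + 47*t + 35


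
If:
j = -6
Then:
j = -6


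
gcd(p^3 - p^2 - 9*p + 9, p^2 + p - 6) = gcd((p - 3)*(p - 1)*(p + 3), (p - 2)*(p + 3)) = p + 3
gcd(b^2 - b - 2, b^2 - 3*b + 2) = b - 2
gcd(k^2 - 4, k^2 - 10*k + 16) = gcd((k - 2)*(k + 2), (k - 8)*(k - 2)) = k - 2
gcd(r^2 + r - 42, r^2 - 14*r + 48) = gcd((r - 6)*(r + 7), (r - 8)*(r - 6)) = r - 6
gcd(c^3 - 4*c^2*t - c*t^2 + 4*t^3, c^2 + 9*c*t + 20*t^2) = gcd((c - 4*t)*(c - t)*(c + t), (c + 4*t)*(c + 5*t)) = 1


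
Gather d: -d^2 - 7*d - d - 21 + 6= -d^2 - 8*d - 15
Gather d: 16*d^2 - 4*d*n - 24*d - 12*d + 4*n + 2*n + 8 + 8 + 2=16*d^2 + d*(-4*n - 36) + 6*n + 18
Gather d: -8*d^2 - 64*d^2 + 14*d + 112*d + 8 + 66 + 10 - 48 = -72*d^2 + 126*d + 36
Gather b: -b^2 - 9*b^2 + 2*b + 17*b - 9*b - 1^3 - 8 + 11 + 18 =-10*b^2 + 10*b + 20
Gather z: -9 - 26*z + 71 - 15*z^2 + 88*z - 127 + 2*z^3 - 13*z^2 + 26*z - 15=2*z^3 - 28*z^2 + 88*z - 80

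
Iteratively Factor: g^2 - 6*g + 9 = (g - 3)*(g - 3)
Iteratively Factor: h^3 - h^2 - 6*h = (h - 3)*(h^2 + 2*h) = (h - 3)*(h + 2)*(h)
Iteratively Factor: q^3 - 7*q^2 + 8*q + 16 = (q - 4)*(q^2 - 3*q - 4) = (q - 4)^2*(q + 1)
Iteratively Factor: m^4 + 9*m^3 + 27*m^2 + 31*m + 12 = (m + 4)*(m^3 + 5*m^2 + 7*m + 3) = (m + 1)*(m + 4)*(m^2 + 4*m + 3) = (m + 1)*(m + 3)*(m + 4)*(m + 1)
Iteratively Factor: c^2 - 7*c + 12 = (c - 3)*(c - 4)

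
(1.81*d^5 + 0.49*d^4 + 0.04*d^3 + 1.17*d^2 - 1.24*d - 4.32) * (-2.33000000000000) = -4.2173*d^5 - 1.1417*d^4 - 0.0932*d^3 - 2.7261*d^2 + 2.8892*d + 10.0656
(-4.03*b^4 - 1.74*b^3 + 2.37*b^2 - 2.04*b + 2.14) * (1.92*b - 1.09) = -7.7376*b^5 + 1.0519*b^4 + 6.447*b^3 - 6.5001*b^2 + 6.3324*b - 2.3326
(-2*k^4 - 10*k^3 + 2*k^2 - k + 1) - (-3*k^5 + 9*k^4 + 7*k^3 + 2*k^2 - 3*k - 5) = 3*k^5 - 11*k^4 - 17*k^3 + 2*k + 6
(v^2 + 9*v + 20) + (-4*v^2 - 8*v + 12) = -3*v^2 + v + 32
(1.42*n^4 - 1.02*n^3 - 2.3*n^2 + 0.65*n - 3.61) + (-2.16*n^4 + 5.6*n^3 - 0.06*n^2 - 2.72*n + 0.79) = -0.74*n^4 + 4.58*n^3 - 2.36*n^2 - 2.07*n - 2.82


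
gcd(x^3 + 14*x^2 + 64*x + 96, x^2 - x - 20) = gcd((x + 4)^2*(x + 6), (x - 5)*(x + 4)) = x + 4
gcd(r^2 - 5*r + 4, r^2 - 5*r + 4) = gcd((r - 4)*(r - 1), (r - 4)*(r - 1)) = r^2 - 5*r + 4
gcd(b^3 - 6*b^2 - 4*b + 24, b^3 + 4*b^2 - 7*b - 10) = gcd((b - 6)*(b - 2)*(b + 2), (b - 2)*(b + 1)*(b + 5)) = b - 2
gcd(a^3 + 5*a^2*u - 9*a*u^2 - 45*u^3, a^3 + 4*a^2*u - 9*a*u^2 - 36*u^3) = -a^2 + 9*u^2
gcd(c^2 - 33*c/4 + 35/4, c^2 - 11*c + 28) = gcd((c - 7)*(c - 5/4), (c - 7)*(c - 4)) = c - 7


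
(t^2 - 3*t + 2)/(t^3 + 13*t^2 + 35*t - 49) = (t - 2)/(t^2 + 14*t + 49)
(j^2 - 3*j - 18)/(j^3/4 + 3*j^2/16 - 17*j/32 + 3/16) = 32*(j^2 - 3*j - 18)/(8*j^3 + 6*j^2 - 17*j + 6)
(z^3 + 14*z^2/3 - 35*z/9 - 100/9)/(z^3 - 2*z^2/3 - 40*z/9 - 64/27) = 3*(3*z^2 + 10*z - 25)/(9*z^2 - 18*z - 16)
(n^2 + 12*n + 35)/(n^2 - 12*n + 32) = (n^2 + 12*n + 35)/(n^2 - 12*n + 32)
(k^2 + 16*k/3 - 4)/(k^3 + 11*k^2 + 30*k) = (k - 2/3)/(k*(k + 5))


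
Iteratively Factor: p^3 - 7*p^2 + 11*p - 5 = (p - 5)*(p^2 - 2*p + 1) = (p - 5)*(p - 1)*(p - 1)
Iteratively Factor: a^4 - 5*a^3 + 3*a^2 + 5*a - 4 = (a - 1)*(a^3 - 4*a^2 - a + 4) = (a - 1)*(a + 1)*(a^2 - 5*a + 4) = (a - 4)*(a - 1)*(a + 1)*(a - 1)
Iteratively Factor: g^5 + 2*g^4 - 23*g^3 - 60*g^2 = (g + 3)*(g^4 - g^3 - 20*g^2) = (g - 5)*(g + 3)*(g^3 + 4*g^2) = g*(g - 5)*(g + 3)*(g^2 + 4*g) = g^2*(g - 5)*(g + 3)*(g + 4)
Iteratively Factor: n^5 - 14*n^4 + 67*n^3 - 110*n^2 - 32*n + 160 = (n - 4)*(n^4 - 10*n^3 + 27*n^2 - 2*n - 40) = (n - 5)*(n - 4)*(n^3 - 5*n^2 + 2*n + 8) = (n - 5)*(n - 4)*(n - 2)*(n^2 - 3*n - 4) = (n - 5)*(n - 4)^2*(n - 2)*(n + 1)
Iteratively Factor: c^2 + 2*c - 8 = (c + 4)*(c - 2)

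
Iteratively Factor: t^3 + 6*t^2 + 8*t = (t + 2)*(t^2 + 4*t) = (t + 2)*(t + 4)*(t)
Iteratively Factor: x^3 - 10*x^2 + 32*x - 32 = (x - 4)*(x^2 - 6*x + 8) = (x - 4)*(x - 2)*(x - 4)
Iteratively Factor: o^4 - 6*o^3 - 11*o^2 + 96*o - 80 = (o - 1)*(o^3 - 5*o^2 - 16*o + 80) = (o - 1)*(o + 4)*(o^2 - 9*o + 20) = (o - 4)*(o - 1)*(o + 4)*(o - 5)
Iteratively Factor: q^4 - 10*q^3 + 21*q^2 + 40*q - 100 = (q - 5)*(q^3 - 5*q^2 - 4*q + 20) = (q - 5)*(q + 2)*(q^2 - 7*q + 10) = (q - 5)*(q - 2)*(q + 2)*(q - 5)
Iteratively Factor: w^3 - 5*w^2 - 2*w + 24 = (w - 3)*(w^2 - 2*w - 8) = (w - 4)*(w - 3)*(w + 2)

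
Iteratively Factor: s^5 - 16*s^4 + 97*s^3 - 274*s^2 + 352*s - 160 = (s - 1)*(s^4 - 15*s^3 + 82*s^2 - 192*s + 160) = (s - 2)*(s - 1)*(s^3 - 13*s^2 + 56*s - 80) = (s - 4)*(s - 2)*(s - 1)*(s^2 - 9*s + 20) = (s - 4)^2*(s - 2)*(s - 1)*(s - 5)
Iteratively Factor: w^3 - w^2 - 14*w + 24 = (w - 3)*(w^2 + 2*w - 8) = (w - 3)*(w - 2)*(w + 4)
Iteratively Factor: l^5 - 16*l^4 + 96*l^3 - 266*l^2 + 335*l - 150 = (l - 2)*(l^4 - 14*l^3 + 68*l^2 - 130*l + 75) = (l - 5)*(l - 2)*(l^3 - 9*l^2 + 23*l - 15) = (l - 5)*(l - 2)*(l - 1)*(l^2 - 8*l + 15) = (l - 5)^2*(l - 2)*(l - 1)*(l - 3)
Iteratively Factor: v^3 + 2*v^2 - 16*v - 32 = (v - 4)*(v^2 + 6*v + 8) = (v - 4)*(v + 2)*(v + 4)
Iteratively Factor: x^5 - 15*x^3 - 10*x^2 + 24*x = (x + 2)*(x^4 - 2*x^3 - 11*x^2 + 12*x) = (x - 1)*(x + 2)*(x^3 - x^2 - 12*x) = (x - 4)*(x - 1)*(x + 2)*(x^2 + 3*x) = (x - 4)*(x - 1)*(x + 2)*(x + 3)*(x)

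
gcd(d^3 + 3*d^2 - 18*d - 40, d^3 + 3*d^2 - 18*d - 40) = d^3 + 3*d^2 - 18*d - 40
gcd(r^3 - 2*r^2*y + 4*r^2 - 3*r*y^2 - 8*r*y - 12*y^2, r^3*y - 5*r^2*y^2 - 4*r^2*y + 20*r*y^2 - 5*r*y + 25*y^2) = 1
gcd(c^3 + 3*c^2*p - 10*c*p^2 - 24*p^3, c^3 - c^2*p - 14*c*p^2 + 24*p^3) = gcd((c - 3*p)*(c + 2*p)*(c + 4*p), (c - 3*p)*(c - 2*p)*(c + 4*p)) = -c^2 - c*p + 12*p^2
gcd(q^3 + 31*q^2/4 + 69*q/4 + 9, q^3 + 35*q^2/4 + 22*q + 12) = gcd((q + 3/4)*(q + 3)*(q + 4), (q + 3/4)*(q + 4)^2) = q^2 + 19*q/4 + 3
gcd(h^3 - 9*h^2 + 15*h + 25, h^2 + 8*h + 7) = h + 1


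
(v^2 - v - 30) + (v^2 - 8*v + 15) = 2*v^2 - 9*v - 15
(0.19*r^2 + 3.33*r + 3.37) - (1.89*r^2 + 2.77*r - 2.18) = -1.7*r^2 + 0.56*r + 5.55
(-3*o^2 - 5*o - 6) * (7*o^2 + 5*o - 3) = -21*o^4 - 50*o^3 - 58*o^2 - 15*o + 18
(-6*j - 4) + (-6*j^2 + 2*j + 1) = -6*j^2 - 4*j - 3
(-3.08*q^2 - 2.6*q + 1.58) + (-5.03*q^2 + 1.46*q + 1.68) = -8.11*q^2 - 1.14*q + 3.26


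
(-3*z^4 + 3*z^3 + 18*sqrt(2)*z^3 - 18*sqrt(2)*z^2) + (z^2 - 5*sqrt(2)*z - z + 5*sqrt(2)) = -3*z^4 + 3*z^3 + 18*sqrt(2)*z^3 - 18*sqrt(2)*z^2 + z^2 - 5*sqrt(2)*z - z + 5*sqrt(2)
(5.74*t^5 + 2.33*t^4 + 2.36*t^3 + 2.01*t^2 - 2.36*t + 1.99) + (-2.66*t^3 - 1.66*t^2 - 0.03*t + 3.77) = 5.74*t^5 + 2.33*t^4 - 0.3*t^3 + 0.35*t^2 - 2.39*t + 5.76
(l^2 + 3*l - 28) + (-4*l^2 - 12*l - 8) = -3*l^2 - 9*l - 36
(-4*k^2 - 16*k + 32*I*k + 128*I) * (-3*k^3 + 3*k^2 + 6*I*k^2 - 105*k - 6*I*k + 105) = 12*k^5 + 36*k^4 - 120*I*k^4 + 180*k^3 - 360*I*k^3 + 684*k^2 - 2880*I*k^2 - 912*k - 10080*I*k + 13440*I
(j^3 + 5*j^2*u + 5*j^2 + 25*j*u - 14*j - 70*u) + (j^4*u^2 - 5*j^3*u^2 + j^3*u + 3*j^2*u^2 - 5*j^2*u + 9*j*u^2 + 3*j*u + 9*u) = j^4*u^2 - 5*j^3*u^2 + j^3*u + j^3 + 3*j^2*u^2 + 5*j^2 + 9*j*u^2 + 28*j*u - 14*j - 61*u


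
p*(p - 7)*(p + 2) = p^3 - 5*p^2 - 14*p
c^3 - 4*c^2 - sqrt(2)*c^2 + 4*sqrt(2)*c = c*(c - 4)*(c - sqrt(2))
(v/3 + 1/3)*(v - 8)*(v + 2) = v^3/3 - 5*v^2/3 - 22*v/3 - 16/3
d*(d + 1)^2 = d^3 + 2*d^2 + d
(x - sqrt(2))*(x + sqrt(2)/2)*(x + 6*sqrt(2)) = x^3 + 11*sqrt(2)*x^2/2 - 7*x - 6*sqrt(2)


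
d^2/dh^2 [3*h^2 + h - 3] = 6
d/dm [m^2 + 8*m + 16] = 2*m + 8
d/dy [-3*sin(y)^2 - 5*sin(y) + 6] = -(6*sin(y) + 5)*cos(y)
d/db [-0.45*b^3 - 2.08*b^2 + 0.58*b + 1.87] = -1.35*b^2 - 4.16*b + 0.58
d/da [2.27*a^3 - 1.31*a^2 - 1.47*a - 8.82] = 6.81*a^2 - 2.62*a - 1.47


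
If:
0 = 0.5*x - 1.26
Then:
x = 2.52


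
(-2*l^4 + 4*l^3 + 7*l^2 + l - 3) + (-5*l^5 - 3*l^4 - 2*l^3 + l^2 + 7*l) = -5*l^5 - 5*l^4 + 2*l^3 + 8*l^2 + 8*l - 3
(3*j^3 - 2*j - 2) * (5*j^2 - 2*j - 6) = 15*j^5 - 6*j^4 - 28*j^3 - 6*j^2 + 16*j + 12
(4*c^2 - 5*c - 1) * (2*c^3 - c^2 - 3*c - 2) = 8*c^5 - 14*c^4 - 9*c^3 + 8*c^2 + 13*c + 2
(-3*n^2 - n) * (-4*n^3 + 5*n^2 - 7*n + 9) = 12*n^5 - 11*n^4 + 16*n^3 - 20*n^2 - 9*n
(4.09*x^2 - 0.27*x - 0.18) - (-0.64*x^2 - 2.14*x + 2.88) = 4.73*x^2 + 1.87*x - 3.06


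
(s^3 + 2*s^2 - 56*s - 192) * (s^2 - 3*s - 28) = s^5 - s^4 - 90*s^3 - 80*s^2 + 2144*s + 5376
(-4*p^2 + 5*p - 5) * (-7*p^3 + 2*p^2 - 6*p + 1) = 28*p^5 - 43*p^4 + 69*p^3 - 44*p^2 + 35*p - 5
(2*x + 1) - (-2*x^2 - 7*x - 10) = 2*x^2 + 9*x + 11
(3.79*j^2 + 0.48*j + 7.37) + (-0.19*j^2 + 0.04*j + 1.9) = 3.6*j^2 + 0.52*j + 9.27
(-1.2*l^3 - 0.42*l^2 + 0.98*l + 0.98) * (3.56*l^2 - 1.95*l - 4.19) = -4.272*l^5 + 0.8448*l^4 + 9.3358*l^3 + 3.3376*l^2 - 6.0172*l - 4.1062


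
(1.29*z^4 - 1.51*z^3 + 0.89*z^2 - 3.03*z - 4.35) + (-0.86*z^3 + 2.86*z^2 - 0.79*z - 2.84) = 1.29*z^4 - 2.37*z^3 + 3.75*z^2 - 3.82*z - 7.19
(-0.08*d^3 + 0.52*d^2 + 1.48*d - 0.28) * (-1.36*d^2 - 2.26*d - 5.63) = 0.1088*d^5 - 0.5264*d^4 - 2.7376*d^3 - 5.8916*d^2 - 7.6996*d + 1.5764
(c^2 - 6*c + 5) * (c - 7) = c^3 - 13*c^2 + 47*c - 35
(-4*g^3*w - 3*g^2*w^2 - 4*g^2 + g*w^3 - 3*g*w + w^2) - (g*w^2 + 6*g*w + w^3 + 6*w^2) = -4*g^3*w - 3*g^2*w^2 - 4*g^2 + g*w^3 - g*w^2 - 9*g*w - w^3 - 5*w^2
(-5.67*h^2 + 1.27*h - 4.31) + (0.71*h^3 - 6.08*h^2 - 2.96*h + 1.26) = 0.71*h^3 - 11.75*h^2 - 1.69*h - 3.05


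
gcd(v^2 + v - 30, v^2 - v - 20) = v - 5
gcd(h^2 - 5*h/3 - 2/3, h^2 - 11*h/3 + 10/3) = h - 2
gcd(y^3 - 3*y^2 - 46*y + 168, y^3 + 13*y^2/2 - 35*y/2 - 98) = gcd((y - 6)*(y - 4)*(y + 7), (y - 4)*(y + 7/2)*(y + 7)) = y^2 + 3*y - 28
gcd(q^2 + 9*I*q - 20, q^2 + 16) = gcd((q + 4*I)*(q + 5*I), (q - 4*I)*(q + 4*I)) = q + 4*I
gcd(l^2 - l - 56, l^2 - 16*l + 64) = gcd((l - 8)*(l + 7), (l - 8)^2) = l - 8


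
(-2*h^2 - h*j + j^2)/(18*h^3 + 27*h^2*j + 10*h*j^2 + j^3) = (-2*h + j)/(18*h^2 + 9*h*j + j^2)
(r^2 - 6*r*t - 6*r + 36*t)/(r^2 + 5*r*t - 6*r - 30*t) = (r - 6*t)/(r + 5*t)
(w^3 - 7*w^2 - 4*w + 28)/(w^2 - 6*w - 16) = (w^2 - 9*w + 14)/(w - 8)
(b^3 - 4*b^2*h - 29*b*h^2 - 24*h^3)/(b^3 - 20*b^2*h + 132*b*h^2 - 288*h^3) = (b^2 + 4*b*h + 3*h^2)/(b^2 - 12*b*h + 36*h^2)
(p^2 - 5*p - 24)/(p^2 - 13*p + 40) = (p + 3)/(p - 5)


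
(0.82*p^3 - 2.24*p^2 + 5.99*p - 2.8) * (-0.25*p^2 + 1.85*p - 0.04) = -0.205*p^5 + 2.077*p^4 - 5.6743*p^3 + 11.8711*p^2 - 5.4196*p + 0.112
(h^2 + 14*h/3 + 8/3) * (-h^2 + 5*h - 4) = -h^4 + h^3/3 + 50*h^2/3 - 16*h/3 - 32/3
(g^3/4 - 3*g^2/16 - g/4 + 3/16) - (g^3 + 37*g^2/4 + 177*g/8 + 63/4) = -3*g^3/4 - 151*g^2/16 - 179*g/8 - 249/16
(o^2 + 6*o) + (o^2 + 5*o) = 2*o^2 + 11*o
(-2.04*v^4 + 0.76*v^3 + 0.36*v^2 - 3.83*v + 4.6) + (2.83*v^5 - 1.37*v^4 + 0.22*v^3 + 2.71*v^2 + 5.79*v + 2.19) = 2.83*v^5 - 3.41*v^4 + 0.98*v^3 + 3.07*v^2 + 1.96*v + 6.79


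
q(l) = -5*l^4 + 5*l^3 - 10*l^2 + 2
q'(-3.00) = 735.00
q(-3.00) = -628.00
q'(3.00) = -465.00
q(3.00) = -358.00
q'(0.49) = -8.55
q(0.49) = -0.10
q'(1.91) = -122.84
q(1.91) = -66.18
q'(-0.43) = 12.96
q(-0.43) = -0.42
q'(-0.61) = 22.32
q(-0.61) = -3.55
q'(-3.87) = 1461.27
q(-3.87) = -1559.11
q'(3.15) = -539.28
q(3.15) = -433.23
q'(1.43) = -56.41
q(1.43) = -24.74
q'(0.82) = -17.34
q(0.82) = -4.23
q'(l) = -20*l^3 + 15*l^2 - 20*l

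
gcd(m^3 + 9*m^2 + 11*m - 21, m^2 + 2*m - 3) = m^2 + 2*m - 3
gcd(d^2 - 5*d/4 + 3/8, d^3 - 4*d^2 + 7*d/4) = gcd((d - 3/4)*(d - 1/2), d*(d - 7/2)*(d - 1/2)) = d - 1/2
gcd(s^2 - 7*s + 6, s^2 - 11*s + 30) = s - 6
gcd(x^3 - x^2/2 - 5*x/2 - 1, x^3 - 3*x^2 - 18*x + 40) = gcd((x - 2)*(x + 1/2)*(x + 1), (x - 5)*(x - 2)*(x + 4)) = x - 2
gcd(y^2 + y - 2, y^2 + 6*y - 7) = y - 1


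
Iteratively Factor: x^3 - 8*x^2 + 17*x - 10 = (x - 2)*(x^2 - 6*x + 5) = (x - 5)*(x - 2)*(x - 1)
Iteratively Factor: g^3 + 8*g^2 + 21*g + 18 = (g + 2)*(g^2 + 6*g + 9) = (g + 2)*(g + 3)*(g + 3)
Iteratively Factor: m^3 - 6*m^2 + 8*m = (m)*(m^2 - 6*m + 8) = m*(m - 4)*(m - 2)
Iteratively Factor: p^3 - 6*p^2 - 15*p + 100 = (p + 4)*(p^2 - 10*p + 25) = (p - 5)*(p + 4)*(p - 5)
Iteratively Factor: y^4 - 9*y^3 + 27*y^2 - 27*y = (y - 3)*(y^3 - 6*y^2 + 9*y) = y*(y - 3)*(y^2 - 6*y + 9) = y*(y - 3)^2*(y - 3)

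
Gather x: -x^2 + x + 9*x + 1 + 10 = -x^2 + 10*x + 11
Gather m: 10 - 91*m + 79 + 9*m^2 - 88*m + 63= 9*m^2 - 179*m + 152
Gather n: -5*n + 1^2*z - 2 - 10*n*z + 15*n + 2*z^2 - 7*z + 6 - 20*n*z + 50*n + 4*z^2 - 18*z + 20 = n*(60 - 30*z) + 6*z^2 - 24*z + 24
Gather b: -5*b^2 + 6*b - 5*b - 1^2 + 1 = -5*b^2 + b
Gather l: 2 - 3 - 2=-3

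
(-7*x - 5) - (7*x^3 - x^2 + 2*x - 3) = -7*x^3 + x^2 - 9*x - 2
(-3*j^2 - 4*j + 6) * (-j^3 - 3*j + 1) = 3*j^5 + 4*j^4 + 3*j^3 + 9*j^2 - 22*j + 6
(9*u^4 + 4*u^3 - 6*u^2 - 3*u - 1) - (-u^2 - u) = 9*u^4 + 4*u^3 - 5*u^2 - 2*u - 1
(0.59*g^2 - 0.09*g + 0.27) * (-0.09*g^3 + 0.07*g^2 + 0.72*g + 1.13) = -0.0531*g^5 + 0.0494*g^4 + 0.3942*g^3 + 0.6208*g^2 + 0.0927*g + 0.3051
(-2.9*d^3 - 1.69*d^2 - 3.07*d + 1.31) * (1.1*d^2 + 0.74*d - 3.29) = -3.19*d^5 - 4.005*d^4 + 4.9134*d^3 + 4.7293*d^2 + 11.0697*d - 4.3099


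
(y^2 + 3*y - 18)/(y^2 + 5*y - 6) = (y - 3)/(y - 1)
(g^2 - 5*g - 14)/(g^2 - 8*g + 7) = (g + 2)/(g - 1)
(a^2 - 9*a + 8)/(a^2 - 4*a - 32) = (a - 1)/(a + 4)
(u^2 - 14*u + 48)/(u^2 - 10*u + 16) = (u - 6)/(u - 2)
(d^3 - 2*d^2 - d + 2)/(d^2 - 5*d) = (d^3 - 2*d^2 - d + 2)/(d*(d - 5))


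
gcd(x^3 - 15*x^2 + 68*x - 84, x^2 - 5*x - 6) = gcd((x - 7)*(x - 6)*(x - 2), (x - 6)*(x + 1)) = x - 6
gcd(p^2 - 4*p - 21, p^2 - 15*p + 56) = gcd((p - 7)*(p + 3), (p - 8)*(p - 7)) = p - 7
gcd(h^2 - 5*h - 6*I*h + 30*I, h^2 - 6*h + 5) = h - 5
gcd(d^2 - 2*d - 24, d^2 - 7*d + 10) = 1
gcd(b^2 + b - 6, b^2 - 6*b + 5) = 1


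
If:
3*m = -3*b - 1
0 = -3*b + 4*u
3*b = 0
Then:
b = 0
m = -1/3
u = 0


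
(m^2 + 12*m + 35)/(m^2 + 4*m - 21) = (m + 5)/(m - 3)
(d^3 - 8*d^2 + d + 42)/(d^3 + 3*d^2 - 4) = (d^2 - 10*d + 21)/(d^2 + d - 2)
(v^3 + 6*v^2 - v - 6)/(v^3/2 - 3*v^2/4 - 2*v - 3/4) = 4*(v^2 + 5*v - 6)/(2*v^2 - 5*v - 3)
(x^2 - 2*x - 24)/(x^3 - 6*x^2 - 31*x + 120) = (x^2 - 2*x - 24)/(x^3 - 6*x^2 - 31*x + 120)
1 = 1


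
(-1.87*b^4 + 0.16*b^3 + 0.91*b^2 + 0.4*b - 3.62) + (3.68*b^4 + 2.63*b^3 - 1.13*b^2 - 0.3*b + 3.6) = 1.81*b^4 + 2.79*b^3 - 0.22*b^2 + 0.1*b - 0.02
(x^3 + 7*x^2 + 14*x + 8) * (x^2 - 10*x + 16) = x^5 - 3*x^4 - 40*x^3 - 20*x^2 + 144*x + 128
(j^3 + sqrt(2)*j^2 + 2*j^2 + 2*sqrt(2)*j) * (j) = j^4 + sqrt(2)*j^3 + 2*j^3 + 2*sqrt(2)*j^2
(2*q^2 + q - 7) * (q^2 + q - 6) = 2*q^4 + 3*q^3 - 18*q^2 - 13*q + 42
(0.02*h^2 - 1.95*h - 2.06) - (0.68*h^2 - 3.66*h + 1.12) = -0.66*h^2 + 1.71*h - 3.18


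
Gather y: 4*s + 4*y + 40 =4*s + 4*y + 40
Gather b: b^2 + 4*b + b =b^2 + 5*b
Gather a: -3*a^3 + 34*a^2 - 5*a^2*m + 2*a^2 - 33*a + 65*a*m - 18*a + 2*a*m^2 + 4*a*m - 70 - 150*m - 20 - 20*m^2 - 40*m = -3*a^3 + a^2*(36 - 5*m) + a*(2*m^2 + 69*m - 51) - 20*m^2 - 190*m - 90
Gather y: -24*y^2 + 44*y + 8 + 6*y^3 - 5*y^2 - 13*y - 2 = 6*y^3 - 29*y^2 + 31*y + 6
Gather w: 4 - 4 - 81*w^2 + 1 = 1 - 81*w^2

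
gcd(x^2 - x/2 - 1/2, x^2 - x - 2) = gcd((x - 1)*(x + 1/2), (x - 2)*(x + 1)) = 1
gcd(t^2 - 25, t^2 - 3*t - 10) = t - 5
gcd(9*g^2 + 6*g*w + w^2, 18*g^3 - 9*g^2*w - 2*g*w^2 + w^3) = 3*g + w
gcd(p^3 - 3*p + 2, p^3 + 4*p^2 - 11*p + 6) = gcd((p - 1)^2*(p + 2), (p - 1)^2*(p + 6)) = p^2 - 2*p + 1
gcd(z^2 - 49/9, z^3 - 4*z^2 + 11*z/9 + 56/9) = z - 7/3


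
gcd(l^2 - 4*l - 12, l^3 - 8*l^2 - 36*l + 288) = l - 6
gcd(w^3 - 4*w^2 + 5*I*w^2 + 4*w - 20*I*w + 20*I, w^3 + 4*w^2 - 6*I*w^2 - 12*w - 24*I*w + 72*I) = w - 2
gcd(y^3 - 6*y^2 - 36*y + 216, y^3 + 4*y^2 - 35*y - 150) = y - 6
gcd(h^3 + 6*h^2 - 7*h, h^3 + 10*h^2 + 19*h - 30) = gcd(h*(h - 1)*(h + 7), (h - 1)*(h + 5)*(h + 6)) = h - 1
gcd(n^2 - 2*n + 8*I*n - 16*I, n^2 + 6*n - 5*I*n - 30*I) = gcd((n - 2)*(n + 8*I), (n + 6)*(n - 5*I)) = 1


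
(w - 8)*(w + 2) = w^2 - 6*w - 16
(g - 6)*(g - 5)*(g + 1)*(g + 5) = g^4 - 5*g^3 - 31*g^2 + 125*g + 150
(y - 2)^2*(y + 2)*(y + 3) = y^4 + y^3 - 10*y^2 - 4*y + 24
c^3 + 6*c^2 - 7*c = c*(c - 1)*(c + 7)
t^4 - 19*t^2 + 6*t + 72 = (t - 3)^2*(t + 2)*(t + 4)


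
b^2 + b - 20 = (b - 4)*(b + 5)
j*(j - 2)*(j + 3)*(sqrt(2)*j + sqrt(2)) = sqrt(2)*j^4 + 2*sqrt(2)*j^3 - 5*sqrt(2)*j^2 - 6*sqrt(2)*j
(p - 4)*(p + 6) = p^2 + 2*p - 24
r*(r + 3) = r^2 + 3*r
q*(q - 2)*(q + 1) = q^3 - q^2 - 2*q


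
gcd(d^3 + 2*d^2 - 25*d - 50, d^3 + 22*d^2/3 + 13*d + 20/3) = d + 5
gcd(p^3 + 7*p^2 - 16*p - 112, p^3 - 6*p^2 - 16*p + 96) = p^2 - 16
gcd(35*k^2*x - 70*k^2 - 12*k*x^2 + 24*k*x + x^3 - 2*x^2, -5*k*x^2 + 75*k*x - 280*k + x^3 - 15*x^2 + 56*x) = -5*k + x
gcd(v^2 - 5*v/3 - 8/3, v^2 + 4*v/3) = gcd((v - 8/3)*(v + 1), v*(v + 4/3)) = 1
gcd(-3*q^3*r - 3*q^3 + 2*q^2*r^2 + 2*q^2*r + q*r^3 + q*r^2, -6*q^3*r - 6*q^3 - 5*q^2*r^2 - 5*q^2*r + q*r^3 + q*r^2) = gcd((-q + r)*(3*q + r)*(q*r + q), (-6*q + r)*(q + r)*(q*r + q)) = q*r + q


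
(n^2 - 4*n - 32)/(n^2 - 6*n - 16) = (n + 4)/(n + 2)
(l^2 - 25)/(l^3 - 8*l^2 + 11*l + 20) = (l + 5)/(l^2 - 3*l - 4)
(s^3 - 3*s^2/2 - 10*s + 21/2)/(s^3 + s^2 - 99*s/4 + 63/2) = 2*(s^2 + 2*s - 3)/(2*s^2 + 9*s - 18)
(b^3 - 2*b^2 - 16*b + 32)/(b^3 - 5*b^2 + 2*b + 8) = (b + 4)/(b + 1)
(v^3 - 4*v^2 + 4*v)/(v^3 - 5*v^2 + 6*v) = (v - 2)/(v - 3)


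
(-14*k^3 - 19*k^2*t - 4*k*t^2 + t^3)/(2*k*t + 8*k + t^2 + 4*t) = (-7*k^2 - 6*k*t + t^2)/(t + 4)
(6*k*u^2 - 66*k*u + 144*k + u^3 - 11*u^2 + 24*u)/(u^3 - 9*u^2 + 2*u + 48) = (6*k + u)/(u + 2)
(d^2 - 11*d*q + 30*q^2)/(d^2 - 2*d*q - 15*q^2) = (d - 6*q)/(d + 3*q)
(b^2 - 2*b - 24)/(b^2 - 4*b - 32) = (b - 6)/(b - 8)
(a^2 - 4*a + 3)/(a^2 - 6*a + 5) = (a - 3)/(a - 5)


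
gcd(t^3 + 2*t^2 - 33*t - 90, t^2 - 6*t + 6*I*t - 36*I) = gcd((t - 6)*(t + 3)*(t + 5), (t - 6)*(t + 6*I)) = t - 6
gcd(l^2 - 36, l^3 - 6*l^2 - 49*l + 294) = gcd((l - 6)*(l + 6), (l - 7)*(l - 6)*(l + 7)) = l - 6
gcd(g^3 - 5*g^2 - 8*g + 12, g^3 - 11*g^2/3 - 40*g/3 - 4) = g^2 - 4*g - 12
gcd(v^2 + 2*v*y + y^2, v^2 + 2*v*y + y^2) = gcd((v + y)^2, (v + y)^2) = v^2 + 2*v*y + y^2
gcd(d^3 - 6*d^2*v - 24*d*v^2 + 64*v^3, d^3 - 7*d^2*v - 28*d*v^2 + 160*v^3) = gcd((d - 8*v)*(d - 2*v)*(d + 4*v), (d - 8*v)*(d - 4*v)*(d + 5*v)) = -d + 8*v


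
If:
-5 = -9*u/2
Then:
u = 10/9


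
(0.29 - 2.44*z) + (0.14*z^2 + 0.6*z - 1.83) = 0.14*z^2 - 1.84*z - 1.54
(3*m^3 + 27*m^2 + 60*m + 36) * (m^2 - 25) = 3*m^5 + 27*m^4 - 15*m^3 - 639*m^2 - 1500*m - 900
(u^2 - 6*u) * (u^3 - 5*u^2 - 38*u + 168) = u^5 - 11*u^4 - 8*u^3 + 396*u^2 - 1008*u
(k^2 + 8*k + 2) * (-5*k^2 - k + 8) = -5*k^4 - 41*k^3 - 10*k^2 + 62*k + 16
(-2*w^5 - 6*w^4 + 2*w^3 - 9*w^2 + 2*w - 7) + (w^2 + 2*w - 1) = -2*w^5 - 6*w^4 + 2*w^3 - 8*w^2 + 4*w - 8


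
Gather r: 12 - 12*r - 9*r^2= -9*r^2 - 12*r + 12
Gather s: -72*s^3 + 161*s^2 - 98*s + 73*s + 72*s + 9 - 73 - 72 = -72*s^3 + 161*s^2 + 47*s - 136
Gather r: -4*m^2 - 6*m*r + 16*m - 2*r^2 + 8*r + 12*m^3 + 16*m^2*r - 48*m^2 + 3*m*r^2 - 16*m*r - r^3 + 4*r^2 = 12*m^3 - 52*m^2 + 16*m - r^3 + r^2*(3*m + 2) + r*(16*m^2 - 22*m + 8)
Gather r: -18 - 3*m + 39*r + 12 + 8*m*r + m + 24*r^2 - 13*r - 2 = -2*m + 24*r^2 + r*(8*m + 26) - 8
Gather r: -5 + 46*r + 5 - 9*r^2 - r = -9*r^2 + 45*r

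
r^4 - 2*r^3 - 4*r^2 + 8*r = r*(r - 2)^2*(r + 2)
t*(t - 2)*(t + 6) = t^3 + 4*t^2 - 12*t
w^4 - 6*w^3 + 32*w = w*(w - 4)^2*(w + 2)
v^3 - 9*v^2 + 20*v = v*(v - 5)*(v - 4)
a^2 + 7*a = a*(a + 7)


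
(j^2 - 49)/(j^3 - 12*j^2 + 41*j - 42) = (j + 7)/(j^2 - 5*j + 6)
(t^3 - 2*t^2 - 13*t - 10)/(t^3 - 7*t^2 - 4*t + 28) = (t^2 - 4*t - 5)/(t^2 - 9*t + 14)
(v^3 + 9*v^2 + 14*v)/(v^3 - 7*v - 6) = v*(v + 7)/(v^2 - 2*v - 3)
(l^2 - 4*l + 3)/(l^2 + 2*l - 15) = (l - 1)/(l + 5)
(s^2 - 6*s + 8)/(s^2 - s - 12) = (s - 2)/(s + 3)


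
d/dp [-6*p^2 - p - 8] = -12*p - 1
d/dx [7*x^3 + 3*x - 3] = 21*x^2 + 3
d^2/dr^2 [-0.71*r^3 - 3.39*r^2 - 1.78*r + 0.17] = -4.26*r - 6.78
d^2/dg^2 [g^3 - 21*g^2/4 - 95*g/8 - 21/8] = 6*g - 21/2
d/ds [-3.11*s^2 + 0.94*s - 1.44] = 0.94 - 6.22*s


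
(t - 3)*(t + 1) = t^2 - 2*t - 3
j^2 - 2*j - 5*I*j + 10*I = (j - 2)*(j - 5*I)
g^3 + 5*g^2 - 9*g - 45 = (g - 3)*(g + 3)*(g + 5)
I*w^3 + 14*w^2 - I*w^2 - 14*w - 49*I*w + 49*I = (w - 7*I)^2*(I*w - I)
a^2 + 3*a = a*(a + 3)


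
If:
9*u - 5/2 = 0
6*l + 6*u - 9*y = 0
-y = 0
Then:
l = -5/18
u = 5/18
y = 0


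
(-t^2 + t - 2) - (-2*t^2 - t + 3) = t^2 + 2*t - 5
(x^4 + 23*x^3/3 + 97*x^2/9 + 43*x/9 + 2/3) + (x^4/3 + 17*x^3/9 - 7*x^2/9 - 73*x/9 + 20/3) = 4*x^4/3 + 86*x^3/9 + 10*x^2 - 10*x/3 + 22/3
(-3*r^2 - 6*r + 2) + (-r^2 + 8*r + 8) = -4*r^2 + 2*r + 10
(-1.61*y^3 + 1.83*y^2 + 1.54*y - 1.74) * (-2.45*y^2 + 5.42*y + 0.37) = 3.9445*y^5 - 13.2097*y^4 + 5.5499*y^3 + 13.2869*y^2 - 8.861*y - 0.6438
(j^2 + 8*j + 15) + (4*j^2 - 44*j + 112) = 5*j^2 - 36*j + 127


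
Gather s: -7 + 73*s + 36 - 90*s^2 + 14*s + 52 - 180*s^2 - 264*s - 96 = -270*s^2 - 177*s - 15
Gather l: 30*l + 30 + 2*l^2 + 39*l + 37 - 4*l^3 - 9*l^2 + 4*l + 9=-4*l^3 - 7*l^2 + 73*l + 76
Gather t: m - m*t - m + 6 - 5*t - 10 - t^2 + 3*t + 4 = -t^2 + t*(-m - 2)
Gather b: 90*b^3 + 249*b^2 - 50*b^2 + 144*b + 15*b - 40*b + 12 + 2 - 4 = 90*b^3 + 199*b^2 + 119*b + 10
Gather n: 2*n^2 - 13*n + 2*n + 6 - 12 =2*n^2 - 11*n - 6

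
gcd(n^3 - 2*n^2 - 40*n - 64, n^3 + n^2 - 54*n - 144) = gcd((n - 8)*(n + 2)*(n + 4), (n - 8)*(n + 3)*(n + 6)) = n - 8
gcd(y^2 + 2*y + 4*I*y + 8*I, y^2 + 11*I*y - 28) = y + 4*I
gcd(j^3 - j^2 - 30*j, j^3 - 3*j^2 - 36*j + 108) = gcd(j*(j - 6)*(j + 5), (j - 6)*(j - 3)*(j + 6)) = j - 6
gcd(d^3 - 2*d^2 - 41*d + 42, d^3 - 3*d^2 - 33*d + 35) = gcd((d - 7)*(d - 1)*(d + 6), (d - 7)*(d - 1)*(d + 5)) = d^2 - 8*d + 7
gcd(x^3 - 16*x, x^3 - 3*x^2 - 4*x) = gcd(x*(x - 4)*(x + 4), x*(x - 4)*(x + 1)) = x^2 - 4*x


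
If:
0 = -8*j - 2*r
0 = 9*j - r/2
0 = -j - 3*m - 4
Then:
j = 0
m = -4/3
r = 0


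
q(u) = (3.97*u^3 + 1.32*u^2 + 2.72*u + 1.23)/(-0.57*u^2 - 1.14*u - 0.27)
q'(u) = (1.14*u + 1.14)*(3.97*u^3 + 1.32*u^2 + 2.72*u + 1.23)/(-0.57*u^2 - 1.14*u - 0.27)^2 + (11.91*u^2 + 2.64*u + 2.72)/(-0.57*u^2 - 1.14*u - 0.27) = (-2.2629*u^4 - 9.0516*u^3 - 3.1701*u^2 + 0.6894*u + 0.6678)/(0.3249*u^4 + 1.2996*u^3 + 1.6074*u^2 + 0.6156*u + 0.0729)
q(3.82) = -19.48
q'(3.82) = -6.15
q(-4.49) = 51.75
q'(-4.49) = -3.78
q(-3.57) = 49.73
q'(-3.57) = 0.17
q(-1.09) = -17.97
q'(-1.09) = 53.61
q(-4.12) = 50.53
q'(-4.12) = -2.72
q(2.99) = -14.51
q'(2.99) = -5.82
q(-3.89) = 50.01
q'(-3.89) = -1.78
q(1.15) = -5.20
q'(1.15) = -3.75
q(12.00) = -73.77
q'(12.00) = -6.83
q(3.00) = -14.56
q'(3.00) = -5.83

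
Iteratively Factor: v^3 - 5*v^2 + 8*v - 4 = (v - 2)*(v^2 - 3*v + 2) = (v - 2)^2*(v - 1)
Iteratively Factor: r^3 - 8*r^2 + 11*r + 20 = (r + 1)*(r^2 - 9*r + 20) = (r - 5)*(r + 1)*(r - 4)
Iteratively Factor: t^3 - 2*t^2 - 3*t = (t + 1)*(t^2 - 3*t) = (t - 3)*(t + 1)*(t)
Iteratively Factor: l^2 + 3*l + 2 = (l + 1)*(l + 2)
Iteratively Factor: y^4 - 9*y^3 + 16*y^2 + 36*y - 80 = (y - 4)*(y^3 - 5*y^2 - 4*y + 20) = (y - 5)*(y - 4)*(y^2 - 4) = (y - 5)*(y - 4)*(y - 2)*(y + 2)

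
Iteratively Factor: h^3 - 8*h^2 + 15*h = (h - 3)*(h^2 - 5*h) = h*(h - 3)*(h - 5)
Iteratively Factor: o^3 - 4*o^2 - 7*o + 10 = (o + 2)*(o^2 - 6*o + 5) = (o - 5)*(o + 2)*(o - 1)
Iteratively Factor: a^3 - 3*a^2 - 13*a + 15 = (a + 3)*(a^2 - 6*a + 5) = (a - 1)*(a + 3)*(a - 5)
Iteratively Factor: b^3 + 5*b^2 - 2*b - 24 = (b - 2)*(b^2 + 7*b + 12) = (b - 2)*(b + 3)*(b + 4)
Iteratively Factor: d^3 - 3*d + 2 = (d + 2)*(d^2 - 2*d + 1) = (d - 1)*(d + 2)*(d - 1)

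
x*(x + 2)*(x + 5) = x^3 + 7*x^2 + 10*x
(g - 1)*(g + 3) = g^2 + 2*g - 3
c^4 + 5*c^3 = c^3*(c + 5)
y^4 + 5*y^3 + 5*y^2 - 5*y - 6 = (y - 1)*(y + 1)*(y + 2)*(y + 3)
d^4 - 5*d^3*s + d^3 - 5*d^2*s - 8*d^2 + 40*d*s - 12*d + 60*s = (d - 3)*(d + 2)^2*(d - 5*s)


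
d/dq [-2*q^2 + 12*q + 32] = 12 - 4*q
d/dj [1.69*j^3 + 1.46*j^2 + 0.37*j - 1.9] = 5.07*j^2 + 2.92*j + 0.37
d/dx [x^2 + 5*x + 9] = 2*x + 5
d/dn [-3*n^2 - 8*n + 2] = -6*n - 8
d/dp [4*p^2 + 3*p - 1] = 8*p + 3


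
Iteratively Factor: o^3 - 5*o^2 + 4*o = (o)*(o^2 - 5*o + 4) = o*(o - 1)*(o - 4)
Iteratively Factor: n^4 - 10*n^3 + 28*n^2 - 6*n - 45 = (n - 3)*(n^3 - 7*n^2 + 7*n + 15) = (n - 5)*(n - 3)*(n^2 - 2*n - 3) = (n - 5)*(n - 3)^2*(n + 1)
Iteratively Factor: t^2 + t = (t)*(t + 1)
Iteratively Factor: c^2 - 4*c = (c)*(c - 4)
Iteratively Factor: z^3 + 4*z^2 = (z)*(z^2 + 4*z) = z*(z + 4)*(z)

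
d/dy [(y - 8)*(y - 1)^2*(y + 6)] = 4*y^3 - 12*y^2 - 86*y + 94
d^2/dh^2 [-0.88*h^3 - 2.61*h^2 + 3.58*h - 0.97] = -5.28*h - 5.22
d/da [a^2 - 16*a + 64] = 2*a - 16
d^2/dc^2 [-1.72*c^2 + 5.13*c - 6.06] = -3.44000000000000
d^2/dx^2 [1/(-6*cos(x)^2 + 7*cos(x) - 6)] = (-144*sin(x)^4 - 23*sin(x)^2 - 399*cos(x)/2 + 63*cos(3*x)/2 + 193)/(6*sin(x)^2 + 7*cos(x) - 12)^3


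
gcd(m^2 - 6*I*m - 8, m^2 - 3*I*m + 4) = m - 4*I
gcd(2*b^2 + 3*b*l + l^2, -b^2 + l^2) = b + l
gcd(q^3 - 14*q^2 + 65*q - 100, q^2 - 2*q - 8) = q - 4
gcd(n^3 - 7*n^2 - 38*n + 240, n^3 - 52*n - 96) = n^2 - 2*n - 48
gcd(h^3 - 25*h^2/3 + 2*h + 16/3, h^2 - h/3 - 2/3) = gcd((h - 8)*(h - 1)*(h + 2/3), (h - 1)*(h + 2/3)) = h^2 - h/3 - 2/3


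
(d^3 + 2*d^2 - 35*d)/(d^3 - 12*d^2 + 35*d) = (d + 7)/(d - 7)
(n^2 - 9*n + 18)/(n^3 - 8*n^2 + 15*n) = (n - 6)/(n*(n - 5))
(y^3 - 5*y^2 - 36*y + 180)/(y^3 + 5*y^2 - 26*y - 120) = (y - 6)/(y + 4)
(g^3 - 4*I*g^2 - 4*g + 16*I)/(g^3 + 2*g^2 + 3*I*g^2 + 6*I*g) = (g^2 - 2*g*(1 + 2*I) + 8*I)/(g*(g + 3*I))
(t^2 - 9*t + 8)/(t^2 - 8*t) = (t - 1)/t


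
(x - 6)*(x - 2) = x^2 - 8*x + 12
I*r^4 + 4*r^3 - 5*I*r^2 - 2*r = r*(r - 2*I)*(r - I)*(I*r + 1)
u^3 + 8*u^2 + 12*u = u*(u + 2)*(u + 6)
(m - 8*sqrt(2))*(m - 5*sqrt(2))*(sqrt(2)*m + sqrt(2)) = sqrt(2)*m^3 - 26*m^2 + sqrt(2)*m^2 - 26*m + 80*sqrt(2)*m + 80*sqrt(2)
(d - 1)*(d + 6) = d^2 + 5*d - 6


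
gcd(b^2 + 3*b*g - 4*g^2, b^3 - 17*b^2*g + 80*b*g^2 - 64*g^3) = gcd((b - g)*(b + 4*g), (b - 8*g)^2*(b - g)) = b - g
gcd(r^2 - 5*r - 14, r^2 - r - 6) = r + 2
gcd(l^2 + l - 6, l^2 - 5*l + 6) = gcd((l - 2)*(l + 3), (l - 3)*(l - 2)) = l - 2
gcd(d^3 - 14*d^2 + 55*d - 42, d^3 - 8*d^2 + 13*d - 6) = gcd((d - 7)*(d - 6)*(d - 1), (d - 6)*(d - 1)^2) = d^2 - 7*d + 6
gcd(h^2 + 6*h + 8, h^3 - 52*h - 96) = h + 2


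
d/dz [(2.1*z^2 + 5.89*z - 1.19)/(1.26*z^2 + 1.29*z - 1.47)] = (-4.7124*z^2 - 3.1752*z - 7.1232)/(1.5876*z^4 + 3.2508*z^3 - 2.0403*z^2 - 3.7926*z + 2.1609)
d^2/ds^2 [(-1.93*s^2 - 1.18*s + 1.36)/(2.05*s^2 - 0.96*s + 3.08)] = (-17.51438*s^3 + 107.40852*s^2 + 28.64424*s - 58.26288)/(8.615125*s^6 - 12.1032*s^5 + 44.49894*s^4 - 37.253376*s^3 + 66.856944*s^2 - 27.320832*s + 29.218112)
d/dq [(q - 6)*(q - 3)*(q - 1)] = 3*q^2 - 20*q + 27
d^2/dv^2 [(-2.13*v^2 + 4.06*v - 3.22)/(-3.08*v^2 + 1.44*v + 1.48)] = (-58.135616*v^3 + 241.5336*v^2 - 196.730688*v + 69.346528)/(29.218112*v^6 - 40.981248*v^5 - 22.959552*v^4 + 36.398592*v^3 + 11.032512*v^2 - 9.462528*v - 3.241792)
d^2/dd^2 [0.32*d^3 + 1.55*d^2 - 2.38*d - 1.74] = 1.92*d + 3.1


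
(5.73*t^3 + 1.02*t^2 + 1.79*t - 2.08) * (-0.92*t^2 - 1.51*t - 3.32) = -5.2716*t^5 - 9.5907*t^4 - 22.2106*t^3 - 4.1757*t^2 - 2.802*t + 6.9056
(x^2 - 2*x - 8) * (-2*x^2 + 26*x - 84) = -2*x^4 + 30*x^3 - 120*x^2 - 40*x + 672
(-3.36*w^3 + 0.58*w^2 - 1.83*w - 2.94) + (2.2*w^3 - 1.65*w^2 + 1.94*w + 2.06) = -1.16*w^3 - 1.07*w^2 + 0.11*w - 0.88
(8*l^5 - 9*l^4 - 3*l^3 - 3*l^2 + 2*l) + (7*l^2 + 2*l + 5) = 8*l^5 - 9*l^4 - 3*l^3 + 4*l^2 + 4*l + 5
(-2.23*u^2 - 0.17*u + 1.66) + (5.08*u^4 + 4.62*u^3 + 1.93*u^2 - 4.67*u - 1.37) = 5.08*u^4 + 4.62*u^3 - 0.3*u^2 - 4.84*u + 0.29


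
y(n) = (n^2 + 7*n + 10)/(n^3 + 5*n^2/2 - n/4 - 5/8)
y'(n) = (2*n + 7)/(n^3 + 5*n^2/2 - n/4 - 5/8) + (-3*n^2 - 5*n + 1/4)*(n^2 + 7*n + 10)/(n^3 + 5*n^2/2 - n/4 - 5/8)^2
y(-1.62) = 0.61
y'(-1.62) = 1.94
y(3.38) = 0.69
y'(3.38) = -0.32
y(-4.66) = 0.02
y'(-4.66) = 0.07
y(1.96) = 1.72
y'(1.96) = -1.58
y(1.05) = 6.10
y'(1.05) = -13.73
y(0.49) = -461.81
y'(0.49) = -45829.87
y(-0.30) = -22.70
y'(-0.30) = 77.26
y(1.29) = 3.86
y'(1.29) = -6.28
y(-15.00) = -0.05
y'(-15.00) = 0.00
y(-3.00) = 0.46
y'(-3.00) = 1.00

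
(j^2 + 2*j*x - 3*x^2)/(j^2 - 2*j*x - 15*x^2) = (-j + x)/(-j + 5*x)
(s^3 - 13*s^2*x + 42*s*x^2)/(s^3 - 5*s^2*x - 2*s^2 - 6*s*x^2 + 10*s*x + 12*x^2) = s*(s - 7*x)/(s^2 + s*x - 2*s - 2*x)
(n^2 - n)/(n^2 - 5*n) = (n - 1)/(n - 5)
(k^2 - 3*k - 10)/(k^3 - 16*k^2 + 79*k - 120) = (k + 2)/(k^2 - 11*k + 24)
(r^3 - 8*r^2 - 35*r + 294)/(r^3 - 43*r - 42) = (r - 7)/(r + 1)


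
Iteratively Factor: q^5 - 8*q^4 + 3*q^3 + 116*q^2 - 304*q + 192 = (q + 4)*(q^4 - 12*q^3 + 51*q^2 - 88*q + 48) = (q - 4)*(q + 4)*(q^3 - 8*q^2 + 19*q - 12) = (q - 4)*(q - 3)*(q + 4)*(q^2 - 5*q + 4) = (q - 4)^2*(q - 3)*(q + 4)*(q - 1)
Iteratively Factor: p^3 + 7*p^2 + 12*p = (p + 4)*(p^2 + 3*p) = p*(p + 4)*(p + 3)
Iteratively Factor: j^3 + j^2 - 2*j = (j + 2)*(j^2 - j) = (j - 1)*(j + 2)*(j)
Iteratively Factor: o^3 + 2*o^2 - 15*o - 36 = (o + 3)*(o^2 - o - 12) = (o - 4)*(o + 3)*(o + 3)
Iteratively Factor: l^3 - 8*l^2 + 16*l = (l - 4)*(l^2 - 4*l) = (l - 4)^2*(l)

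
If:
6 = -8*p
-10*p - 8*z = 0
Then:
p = -3/4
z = 15/16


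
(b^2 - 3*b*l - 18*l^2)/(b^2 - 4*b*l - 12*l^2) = (b + 3*l)/(b + 2*l)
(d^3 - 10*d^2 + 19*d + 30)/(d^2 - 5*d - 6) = d - 5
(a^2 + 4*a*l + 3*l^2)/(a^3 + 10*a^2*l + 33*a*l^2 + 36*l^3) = (a + l)/(a^2 + 7*a*l + 12*l^2)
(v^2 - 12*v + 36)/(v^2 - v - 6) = (-v^2 + 12*v - 36)/(-v^2 + v + 6)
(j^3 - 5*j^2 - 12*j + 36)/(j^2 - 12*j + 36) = (j^2 + j - 6)/(j - 6)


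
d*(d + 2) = d^2 + 2*d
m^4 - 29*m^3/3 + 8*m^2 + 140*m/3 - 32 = (m - 8)*(m - 3)*(m - 2/3)*(m + 2)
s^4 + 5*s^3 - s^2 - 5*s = s*(s - 1)*(s + 1)*(s + 5)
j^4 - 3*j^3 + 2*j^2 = j^2*(j - 2)*(j - 1)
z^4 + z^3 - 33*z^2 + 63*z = z*(z - 3)^2*(z + 7)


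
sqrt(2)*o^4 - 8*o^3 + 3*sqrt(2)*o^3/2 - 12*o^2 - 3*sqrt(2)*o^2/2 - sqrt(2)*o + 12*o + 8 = (o - 1)*(o + 2)*(o - 4*sqrt(2))*(sqrt(2)*o + sqrt(2)/2)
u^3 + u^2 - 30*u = u*(u - 5)*(u + 6)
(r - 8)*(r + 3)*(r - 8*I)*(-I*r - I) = -I*r^4 - 8*r^3 + 4*I*r^3 + 32*r^2 + 29*I*r^2 + 232*r + 24*I*r + 192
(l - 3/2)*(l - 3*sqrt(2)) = l^2 - 3*sqrt(2)*l - 3*l/2 + 9*sqrt(2)/2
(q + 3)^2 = q^2 + 6*q + 9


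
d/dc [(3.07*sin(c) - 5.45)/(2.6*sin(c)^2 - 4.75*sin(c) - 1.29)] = (-7.982*sin(c)^2 + 28.34*sin(c) - 29.8478)*cos(c)/(6.76*sin(c)^4 - 24.7*sin(c)^3 + 15.8545*sin(c)^2 + 12.255*sin(c) + 1.6641)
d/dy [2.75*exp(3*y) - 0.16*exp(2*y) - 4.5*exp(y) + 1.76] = (8.25*exp(2*y) - 0.32*exp(y) - 4.5)*exp(y)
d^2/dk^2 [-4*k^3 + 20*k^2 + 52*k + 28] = 40 - 24*k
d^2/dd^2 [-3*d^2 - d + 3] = -6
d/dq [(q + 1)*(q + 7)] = 2*q + 8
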